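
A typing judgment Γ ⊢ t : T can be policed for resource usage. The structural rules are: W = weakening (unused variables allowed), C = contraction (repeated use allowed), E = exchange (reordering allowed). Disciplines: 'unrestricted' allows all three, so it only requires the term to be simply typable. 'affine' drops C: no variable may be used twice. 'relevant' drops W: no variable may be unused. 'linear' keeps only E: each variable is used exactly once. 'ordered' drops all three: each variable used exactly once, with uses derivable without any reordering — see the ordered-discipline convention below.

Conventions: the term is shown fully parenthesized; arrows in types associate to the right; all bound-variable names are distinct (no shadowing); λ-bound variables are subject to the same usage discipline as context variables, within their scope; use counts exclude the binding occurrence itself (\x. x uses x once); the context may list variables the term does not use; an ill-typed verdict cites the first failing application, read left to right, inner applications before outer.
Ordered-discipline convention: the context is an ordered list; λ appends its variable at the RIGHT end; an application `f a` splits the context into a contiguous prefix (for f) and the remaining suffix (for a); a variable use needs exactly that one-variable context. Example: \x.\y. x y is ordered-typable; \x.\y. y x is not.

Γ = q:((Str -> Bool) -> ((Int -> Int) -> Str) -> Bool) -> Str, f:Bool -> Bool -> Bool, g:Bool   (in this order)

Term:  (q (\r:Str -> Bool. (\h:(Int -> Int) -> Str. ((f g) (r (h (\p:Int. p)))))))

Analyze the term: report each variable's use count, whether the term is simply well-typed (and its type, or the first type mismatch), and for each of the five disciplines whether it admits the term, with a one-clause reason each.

counts: q: 1×, f: 1×, g: 1×, r (bound): 1×, h (bound): 1×, p (bound): 1×
left-to-right use order: q, f, g, r, h, p
typing: well-typed — term : Str
ordered: ✓ — q, f, g, r, h, p once each; derivable with no W/C/E
linear: ✓ — exactly-once usage across q, f, g, r, h, p
affine: ✓ — none of q, f, g, r, h, p used more than once
relevant: ✓ — q, f, g, r, h, p: all used, weakening unneeded
unrestricted: ✓ — simply typable at Str; W, C, E all held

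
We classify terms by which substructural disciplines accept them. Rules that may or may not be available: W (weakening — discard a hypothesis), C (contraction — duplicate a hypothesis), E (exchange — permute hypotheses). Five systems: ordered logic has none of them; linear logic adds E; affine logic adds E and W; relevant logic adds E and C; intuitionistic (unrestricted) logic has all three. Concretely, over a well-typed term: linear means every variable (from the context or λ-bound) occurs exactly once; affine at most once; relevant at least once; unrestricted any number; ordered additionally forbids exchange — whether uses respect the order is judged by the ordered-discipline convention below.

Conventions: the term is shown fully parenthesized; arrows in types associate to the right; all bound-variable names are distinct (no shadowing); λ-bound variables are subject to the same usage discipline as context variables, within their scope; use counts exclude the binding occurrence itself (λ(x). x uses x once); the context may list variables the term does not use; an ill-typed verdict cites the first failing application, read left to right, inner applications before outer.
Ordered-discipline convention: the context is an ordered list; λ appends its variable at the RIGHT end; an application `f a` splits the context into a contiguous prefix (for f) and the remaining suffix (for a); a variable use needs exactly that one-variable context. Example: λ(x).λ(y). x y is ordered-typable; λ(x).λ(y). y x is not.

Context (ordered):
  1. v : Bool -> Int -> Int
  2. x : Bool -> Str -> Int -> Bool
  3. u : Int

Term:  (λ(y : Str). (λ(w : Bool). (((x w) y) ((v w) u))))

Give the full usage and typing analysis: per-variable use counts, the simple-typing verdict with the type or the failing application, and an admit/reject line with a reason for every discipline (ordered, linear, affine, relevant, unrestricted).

use counts: v ×1; x ×1; u ×1; y (λ-bound) ×1; w (λ-bound) ×2
use order (left to right): x, w, y, v, w, u
typing: well-typed — term : Str -> Bool -> Bool
ordered: ✗, repeated use of w ×2
linear: ✗, repeated use of w ×2
affine: ✗, repeated use of w ×2
relevant: ✓, every one of v, x, u, y, w appears
unrestricted: ✓, simply typable at Str -> Bool -> Bool; W, C, E all held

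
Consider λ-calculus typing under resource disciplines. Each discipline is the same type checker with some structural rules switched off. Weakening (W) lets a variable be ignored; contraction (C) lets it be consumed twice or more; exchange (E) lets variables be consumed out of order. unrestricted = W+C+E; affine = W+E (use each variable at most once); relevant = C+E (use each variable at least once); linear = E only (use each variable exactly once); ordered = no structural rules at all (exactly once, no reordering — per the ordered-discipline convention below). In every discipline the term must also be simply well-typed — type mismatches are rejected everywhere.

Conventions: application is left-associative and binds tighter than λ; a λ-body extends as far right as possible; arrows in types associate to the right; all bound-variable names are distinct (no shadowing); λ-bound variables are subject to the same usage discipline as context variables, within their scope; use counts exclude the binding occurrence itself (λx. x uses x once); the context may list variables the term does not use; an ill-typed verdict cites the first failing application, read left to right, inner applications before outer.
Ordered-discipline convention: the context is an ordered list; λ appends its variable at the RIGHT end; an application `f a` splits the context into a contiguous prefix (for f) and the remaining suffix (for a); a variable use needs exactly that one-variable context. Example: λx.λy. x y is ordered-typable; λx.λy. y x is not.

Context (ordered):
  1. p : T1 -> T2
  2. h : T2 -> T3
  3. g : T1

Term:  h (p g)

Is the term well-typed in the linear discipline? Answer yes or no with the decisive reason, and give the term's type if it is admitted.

yes — each of p, h, g used exactly once; term : T3
use counts: p=1; h=1; g=1
uses in reading order: h, p, g
typing: the term checks, with type T3
per-discipline verdicts: ordered ✗ | linear ✓ | affine ✓ | relevant ✓ | unrestricted ✓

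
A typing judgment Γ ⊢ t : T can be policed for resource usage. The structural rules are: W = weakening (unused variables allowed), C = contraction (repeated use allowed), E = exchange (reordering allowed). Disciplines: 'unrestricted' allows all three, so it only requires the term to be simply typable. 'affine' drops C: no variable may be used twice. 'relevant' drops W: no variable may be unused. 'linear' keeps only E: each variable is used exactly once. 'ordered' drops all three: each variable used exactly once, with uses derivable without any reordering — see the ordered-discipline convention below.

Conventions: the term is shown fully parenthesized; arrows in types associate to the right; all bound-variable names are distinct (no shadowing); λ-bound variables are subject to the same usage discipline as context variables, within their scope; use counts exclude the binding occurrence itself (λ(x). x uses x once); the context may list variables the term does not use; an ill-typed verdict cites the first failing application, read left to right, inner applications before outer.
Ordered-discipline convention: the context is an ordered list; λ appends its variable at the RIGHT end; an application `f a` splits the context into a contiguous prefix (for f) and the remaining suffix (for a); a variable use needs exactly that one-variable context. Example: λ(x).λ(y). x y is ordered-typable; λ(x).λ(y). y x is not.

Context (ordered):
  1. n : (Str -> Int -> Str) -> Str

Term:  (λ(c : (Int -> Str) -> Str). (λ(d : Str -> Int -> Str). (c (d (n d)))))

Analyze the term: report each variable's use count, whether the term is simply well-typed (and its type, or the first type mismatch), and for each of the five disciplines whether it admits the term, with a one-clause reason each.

variable uses: n=1, c (λ-bound)=1, d (λ-bound)=2
left-to-right use order: c, d, n, d
typing: well-typed at ((Int -> Str) -> Str) -> (Str -> Int -> Str) -> Str
ordered ✗ (needs contraction — d ×2)
linear ✗ (needs contraction — d ×2)
affine ✗ (needs contraction — d ×2)
relevant ✓ (at least one use each (n, c, d))
unrestricted ✓ (well-typed at ((Int -> Str) -> Str) -> (Str -> Int -> Str) -> Str; no restrictions here)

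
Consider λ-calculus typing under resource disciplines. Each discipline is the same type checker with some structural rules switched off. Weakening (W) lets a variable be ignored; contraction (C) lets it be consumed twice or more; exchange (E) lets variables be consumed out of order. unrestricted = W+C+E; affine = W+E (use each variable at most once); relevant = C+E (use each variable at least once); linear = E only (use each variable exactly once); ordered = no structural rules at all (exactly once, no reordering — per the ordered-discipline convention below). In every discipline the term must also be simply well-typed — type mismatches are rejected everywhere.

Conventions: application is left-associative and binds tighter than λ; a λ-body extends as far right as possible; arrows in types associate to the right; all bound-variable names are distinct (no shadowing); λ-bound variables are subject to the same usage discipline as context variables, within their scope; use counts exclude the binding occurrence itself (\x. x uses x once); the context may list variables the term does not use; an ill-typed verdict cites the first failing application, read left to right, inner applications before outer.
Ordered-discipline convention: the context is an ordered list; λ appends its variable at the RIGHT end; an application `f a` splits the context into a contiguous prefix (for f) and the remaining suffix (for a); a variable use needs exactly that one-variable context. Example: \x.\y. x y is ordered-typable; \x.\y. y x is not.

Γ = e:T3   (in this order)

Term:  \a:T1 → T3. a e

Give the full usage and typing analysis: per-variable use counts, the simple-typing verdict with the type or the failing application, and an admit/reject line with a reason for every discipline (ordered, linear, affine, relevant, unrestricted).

use counts: e=1; a (λ-bound)=1
order of uses: a, e
typing: ill-typed: argument of type T3 where T1 is required
ordered: ✗ — not simply typable
linear: ✗ — fails simple typing
affine: ✗ — a type mismatch blocks all five
relevant: ✗ — the type mismatch rejects it
unrestricted: ✗ — not simply typable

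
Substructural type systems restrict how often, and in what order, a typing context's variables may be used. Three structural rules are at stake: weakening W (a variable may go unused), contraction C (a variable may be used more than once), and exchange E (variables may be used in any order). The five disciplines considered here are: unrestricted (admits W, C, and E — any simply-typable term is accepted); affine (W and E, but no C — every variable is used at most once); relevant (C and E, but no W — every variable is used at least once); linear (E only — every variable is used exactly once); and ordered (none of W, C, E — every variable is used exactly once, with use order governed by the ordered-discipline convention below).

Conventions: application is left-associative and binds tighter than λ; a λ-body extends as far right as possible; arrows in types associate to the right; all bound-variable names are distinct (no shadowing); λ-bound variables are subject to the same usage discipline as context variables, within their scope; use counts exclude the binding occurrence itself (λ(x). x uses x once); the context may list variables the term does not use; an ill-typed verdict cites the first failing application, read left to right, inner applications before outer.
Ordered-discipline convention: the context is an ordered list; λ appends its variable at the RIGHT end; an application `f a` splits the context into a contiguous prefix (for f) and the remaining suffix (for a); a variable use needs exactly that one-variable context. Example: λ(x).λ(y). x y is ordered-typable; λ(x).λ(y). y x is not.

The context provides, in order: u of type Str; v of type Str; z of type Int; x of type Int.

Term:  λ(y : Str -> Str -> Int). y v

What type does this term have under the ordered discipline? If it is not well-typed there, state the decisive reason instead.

not well-typed under ordered — unused: u, z, x — weakening required
variable uses: u: 0; v: 1; z: 0; x: 0; y (λ-bound): 1
left-to-right use order: y, v
typing: the term checks, with type (Str -> Str -> Int) -> Str -> Int
all disciplines: ordered ✗ | linear ✗ | affine ✓ | relevant ✗ | unrestricted ✓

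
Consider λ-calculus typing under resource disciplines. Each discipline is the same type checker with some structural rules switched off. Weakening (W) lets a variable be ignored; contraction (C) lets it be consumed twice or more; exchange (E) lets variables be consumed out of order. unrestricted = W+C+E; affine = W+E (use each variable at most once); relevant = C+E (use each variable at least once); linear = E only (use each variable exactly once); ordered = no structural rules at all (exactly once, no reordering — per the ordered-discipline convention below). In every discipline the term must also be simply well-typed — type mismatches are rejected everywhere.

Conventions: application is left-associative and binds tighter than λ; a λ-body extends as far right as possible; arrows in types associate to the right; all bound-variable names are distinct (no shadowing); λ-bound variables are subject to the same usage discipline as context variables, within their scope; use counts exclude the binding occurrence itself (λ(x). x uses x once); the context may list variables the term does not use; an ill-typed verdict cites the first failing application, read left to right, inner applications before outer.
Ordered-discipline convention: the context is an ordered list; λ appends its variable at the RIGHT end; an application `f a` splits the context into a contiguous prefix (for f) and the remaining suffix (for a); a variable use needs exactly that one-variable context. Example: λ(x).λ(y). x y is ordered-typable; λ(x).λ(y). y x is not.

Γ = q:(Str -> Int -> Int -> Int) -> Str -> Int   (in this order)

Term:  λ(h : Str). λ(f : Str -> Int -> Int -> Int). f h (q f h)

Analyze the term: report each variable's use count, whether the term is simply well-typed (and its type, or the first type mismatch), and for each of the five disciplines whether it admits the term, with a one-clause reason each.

counts: q=1; h (bound)=2; f (bound)=2
left-to-right use order: f, h, q, f, h
typing: the term checks, with type Str -> (Str -> Int -> Int -> Int) -> Int -> Int
ordered: ✗ — uses contraction: h ×2, f ×2
linear: ✗ — uses contraction: h ×2, f ×2
affine: ✗ — uses contraction: h ×2, f ×2
relevant: ✓ — none of q, h, f goes unused
unrestricted: ✓ — well-typed at Str -> (Str -> Int -> Int -> Int) -> Int -> Int; no restrictions here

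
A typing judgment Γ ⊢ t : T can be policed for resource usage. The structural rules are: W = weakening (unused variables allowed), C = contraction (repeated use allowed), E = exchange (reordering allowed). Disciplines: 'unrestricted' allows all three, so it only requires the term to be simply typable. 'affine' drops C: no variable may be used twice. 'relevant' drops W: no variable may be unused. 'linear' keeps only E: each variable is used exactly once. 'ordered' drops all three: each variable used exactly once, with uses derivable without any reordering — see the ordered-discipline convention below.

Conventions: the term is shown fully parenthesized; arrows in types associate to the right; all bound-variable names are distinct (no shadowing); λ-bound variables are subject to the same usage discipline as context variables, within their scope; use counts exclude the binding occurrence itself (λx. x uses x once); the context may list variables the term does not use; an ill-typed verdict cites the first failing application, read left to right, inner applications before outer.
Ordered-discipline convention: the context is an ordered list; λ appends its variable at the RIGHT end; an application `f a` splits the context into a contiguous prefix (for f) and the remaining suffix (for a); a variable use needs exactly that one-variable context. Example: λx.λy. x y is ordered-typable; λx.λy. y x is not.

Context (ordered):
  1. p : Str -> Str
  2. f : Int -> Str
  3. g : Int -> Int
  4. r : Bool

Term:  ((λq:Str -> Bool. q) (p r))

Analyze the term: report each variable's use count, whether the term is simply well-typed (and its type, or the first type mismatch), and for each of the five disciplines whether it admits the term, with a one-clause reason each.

variable uses: p ×1; f ×0; g ×0; r ×1; q [bound] ×1
uses in reading order: q, p, r
typing: ill-typed: a function awaiting Str gets Bool
ordered: ✗, not simply typable
linear: ✗, fails simple typing
affine: ✗, a type mismatch blocks all five
relevant: ✗, the type mismatch rejects it
unrestricted: ✗, not simply typable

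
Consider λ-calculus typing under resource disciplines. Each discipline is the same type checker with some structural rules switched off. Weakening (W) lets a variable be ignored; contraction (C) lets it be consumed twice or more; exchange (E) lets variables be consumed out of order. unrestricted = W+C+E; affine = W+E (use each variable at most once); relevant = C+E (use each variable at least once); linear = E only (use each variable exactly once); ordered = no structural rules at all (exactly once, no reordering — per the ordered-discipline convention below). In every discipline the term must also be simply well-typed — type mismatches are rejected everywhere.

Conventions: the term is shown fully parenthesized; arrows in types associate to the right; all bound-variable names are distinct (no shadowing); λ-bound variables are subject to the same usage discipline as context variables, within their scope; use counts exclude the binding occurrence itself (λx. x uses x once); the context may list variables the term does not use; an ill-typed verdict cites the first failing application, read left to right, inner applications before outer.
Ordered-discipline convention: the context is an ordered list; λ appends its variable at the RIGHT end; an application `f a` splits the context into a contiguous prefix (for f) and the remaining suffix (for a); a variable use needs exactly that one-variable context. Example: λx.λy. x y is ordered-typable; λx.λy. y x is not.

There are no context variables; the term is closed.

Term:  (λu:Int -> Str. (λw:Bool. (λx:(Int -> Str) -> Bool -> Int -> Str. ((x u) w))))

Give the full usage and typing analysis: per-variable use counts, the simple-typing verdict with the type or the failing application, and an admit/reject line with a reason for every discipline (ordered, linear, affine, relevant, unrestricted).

usage: u (bound): 1, w (bound): 1, x (bound): 1
use order (left to right): x, u, w
typing: well-typed — term : (Int -> Str) -> Bool -> ((Int -> Str) -> Bool -> Int -> Str) -> Int -> Str
ordered: ✗, use order x, u, w needs exchange
linear: ✓, single use per variable (u, w, x)
affine: ✓, at most one use each (u, w, x)
relevant: ✓, u, w, x: all used, weakening unneeded
unrestricted: ✓, simply typable at (Int -> Str) -> Bool -> ((Int -> Str) -> Bool -> Int -> Str) -> Int -> Str; W, C, E all held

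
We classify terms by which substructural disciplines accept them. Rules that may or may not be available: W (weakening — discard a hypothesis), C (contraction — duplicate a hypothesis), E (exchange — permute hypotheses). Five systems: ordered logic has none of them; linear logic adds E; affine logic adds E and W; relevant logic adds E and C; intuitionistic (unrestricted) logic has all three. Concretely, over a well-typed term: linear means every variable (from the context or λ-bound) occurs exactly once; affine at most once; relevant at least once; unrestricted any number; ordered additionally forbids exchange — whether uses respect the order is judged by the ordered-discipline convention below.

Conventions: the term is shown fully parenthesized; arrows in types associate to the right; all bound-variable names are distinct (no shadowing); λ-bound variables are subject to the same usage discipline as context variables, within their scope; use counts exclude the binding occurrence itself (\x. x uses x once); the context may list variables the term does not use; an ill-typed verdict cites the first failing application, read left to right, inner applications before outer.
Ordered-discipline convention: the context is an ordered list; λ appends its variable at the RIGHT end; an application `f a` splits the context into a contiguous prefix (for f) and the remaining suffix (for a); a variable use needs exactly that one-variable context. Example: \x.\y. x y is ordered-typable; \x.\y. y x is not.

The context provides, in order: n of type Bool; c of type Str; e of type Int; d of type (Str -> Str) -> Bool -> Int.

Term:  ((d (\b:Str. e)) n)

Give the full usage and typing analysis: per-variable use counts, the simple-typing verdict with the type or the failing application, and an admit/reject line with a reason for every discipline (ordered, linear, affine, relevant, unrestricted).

variable uses: n: 1×, c: 0×, e: 1×, d: 1×, b (λ-bound): 0×
use order (left to right): d, e, n
typing: ill-typed: an application expects Str -> Str but receives Str -> Int
ordered ✗ (fails simple typing)
linear ✗ (a type mismatch blocks all five)
affine ✗ (the type mismatch rejects it)
relevant ✗ (not simply typable)
unrestricted ✗ (fails simple typing)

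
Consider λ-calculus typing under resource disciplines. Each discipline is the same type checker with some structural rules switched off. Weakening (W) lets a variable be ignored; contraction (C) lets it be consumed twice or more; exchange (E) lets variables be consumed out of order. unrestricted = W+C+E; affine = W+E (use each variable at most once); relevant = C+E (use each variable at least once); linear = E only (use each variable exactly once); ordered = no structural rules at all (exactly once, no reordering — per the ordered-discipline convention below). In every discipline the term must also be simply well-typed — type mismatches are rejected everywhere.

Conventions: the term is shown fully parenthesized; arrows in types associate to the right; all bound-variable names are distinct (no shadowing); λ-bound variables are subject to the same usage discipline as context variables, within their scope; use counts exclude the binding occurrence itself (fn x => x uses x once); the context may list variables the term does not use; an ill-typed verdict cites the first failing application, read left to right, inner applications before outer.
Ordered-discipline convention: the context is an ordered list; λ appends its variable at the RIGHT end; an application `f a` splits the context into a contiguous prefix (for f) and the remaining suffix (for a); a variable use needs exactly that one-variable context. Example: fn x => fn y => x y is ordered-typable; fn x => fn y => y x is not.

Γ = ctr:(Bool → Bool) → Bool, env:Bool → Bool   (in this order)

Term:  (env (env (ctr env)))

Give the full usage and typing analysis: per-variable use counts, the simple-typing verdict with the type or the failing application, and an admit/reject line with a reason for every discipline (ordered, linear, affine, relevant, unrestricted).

counts: ctr ×1; env ×3
left-to-right use order: env, env, ctr, env
typing: ✓ — Bool
ordered: ✗ — repeated use of env ×3
linear: ✗ — repeated use of env ×3
affine: ✗ — repeated use of env ×3
relevant: ✓ — every one of ctr, env appears
unrestricted: ✓ — well-typed at Bool; no restrictions here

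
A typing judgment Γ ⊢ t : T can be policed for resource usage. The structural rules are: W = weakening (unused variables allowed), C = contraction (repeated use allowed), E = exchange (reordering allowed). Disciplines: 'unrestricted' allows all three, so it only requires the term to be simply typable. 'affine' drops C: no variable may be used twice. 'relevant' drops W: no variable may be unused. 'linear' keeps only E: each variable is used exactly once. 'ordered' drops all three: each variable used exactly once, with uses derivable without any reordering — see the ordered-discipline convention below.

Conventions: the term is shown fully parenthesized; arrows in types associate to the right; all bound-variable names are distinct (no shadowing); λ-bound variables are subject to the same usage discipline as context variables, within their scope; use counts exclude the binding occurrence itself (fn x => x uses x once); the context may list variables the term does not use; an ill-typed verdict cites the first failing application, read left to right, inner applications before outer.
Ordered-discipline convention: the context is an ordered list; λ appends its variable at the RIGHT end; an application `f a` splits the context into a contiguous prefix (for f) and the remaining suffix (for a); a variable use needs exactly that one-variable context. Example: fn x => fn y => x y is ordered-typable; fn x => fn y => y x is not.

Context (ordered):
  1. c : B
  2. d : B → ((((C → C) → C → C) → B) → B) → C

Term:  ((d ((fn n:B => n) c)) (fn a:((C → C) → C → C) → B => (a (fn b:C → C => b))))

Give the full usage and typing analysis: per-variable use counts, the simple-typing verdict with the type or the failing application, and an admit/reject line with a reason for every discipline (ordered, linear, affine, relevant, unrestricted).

variable uses: c=1; d=1; n [bound]=1; a [bound]=1; b [bound]=1
order of uses: d, n, c, a, b
typing: the term checks, with type C
ordered: ✗ — use order d, n, c, a, b needs exchange
linear: ✓ — exactly-once usage across c, d, n, a, b
affine: ✓ — c, d, n, a, b: no repeats, contraction unneeded
relevant: ✓ — at least one use each (c, d, n, a, b)
unrestricted: ✓ — well-typed at C; no restrictions here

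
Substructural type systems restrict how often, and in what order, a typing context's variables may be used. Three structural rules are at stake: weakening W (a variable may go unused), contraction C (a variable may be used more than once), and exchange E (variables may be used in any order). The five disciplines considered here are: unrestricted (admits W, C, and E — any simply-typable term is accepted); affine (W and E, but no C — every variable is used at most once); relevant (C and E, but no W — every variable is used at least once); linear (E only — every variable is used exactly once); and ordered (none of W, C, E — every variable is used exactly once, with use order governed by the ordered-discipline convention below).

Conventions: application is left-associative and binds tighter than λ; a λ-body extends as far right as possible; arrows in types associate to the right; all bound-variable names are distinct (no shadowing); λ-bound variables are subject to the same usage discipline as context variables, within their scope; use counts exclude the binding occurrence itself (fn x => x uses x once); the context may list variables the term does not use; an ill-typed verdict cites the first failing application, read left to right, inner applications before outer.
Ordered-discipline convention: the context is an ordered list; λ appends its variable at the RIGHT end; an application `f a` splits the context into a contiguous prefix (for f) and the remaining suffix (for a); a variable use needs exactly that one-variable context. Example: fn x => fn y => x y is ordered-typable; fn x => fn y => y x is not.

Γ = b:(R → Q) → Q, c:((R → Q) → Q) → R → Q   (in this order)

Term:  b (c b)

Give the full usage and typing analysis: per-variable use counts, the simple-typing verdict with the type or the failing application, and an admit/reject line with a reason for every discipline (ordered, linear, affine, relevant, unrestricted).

usage: b ×2; c ×1
left-to-right use order: b, c, b
typing: well-typed — term : Q
ordered: ✗, uses contraction: b ×2
linear: ✗, uses contraction: b ×2
affine: ✗, uses contraction: b ×2
relevant: ✓, b, c: all used, weakening unneeded
unrestricted: ✓, type-checks (Q) and nothing is barred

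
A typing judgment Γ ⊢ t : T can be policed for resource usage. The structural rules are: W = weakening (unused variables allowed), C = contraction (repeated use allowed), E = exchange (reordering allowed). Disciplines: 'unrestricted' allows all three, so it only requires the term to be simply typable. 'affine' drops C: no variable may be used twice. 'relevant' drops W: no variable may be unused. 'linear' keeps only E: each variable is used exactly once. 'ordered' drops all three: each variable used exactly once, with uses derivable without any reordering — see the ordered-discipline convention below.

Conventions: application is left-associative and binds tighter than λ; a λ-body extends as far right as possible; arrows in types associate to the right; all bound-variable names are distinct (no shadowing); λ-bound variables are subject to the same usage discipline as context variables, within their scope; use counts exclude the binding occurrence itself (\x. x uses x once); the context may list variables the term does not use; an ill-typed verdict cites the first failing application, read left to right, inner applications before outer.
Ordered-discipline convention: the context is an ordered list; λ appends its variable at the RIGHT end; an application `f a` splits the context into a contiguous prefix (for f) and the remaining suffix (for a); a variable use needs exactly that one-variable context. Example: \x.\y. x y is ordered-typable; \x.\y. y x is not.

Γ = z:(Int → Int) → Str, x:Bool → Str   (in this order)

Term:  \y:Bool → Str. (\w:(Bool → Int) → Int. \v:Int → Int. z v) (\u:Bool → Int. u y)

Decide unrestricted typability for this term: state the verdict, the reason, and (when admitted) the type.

no — fails simple typing
counts: z: 1; x: 0; y (bound): 1; w (bound): 0; v (bound): 1; u (bound): 1
order of uses: z, v, u, y
typing: ill-typed: argument of type Bool → Str where Bool is required
across the five disciplines: ordered ✗; linear ✗; affine ✗; relevant ✗; unrestricted ✗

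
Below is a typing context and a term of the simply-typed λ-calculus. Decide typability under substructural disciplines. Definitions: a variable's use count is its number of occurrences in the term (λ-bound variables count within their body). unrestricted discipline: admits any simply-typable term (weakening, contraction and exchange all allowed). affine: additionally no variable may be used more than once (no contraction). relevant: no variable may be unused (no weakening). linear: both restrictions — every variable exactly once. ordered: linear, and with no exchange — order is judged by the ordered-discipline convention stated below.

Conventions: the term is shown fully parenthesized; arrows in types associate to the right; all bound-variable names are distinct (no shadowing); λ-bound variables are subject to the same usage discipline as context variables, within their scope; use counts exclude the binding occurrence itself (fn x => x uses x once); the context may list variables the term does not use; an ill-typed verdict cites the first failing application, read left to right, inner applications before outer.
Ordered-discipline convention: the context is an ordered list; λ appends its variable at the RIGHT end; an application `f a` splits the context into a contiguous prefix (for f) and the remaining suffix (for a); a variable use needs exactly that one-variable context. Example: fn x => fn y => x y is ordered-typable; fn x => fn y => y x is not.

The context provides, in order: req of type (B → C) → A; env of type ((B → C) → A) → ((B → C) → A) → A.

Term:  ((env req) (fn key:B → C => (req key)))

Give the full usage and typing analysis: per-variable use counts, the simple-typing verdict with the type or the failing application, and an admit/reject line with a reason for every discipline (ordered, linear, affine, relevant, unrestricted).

variable uses: req ×2; env ×1; key [bound] ×1
uses in reading order: env, req, req, key
typing: well-typed — term : A
ordered ✗ (needs contraction — req ×2)
linear ✗ (needs contraction — req ×2)
affine ✗ (needs contraction — req ×2)
relevant ✓ (at least one use each (req, env, key))
unrestricted ✓ (simply typable at A; W, C, E all held)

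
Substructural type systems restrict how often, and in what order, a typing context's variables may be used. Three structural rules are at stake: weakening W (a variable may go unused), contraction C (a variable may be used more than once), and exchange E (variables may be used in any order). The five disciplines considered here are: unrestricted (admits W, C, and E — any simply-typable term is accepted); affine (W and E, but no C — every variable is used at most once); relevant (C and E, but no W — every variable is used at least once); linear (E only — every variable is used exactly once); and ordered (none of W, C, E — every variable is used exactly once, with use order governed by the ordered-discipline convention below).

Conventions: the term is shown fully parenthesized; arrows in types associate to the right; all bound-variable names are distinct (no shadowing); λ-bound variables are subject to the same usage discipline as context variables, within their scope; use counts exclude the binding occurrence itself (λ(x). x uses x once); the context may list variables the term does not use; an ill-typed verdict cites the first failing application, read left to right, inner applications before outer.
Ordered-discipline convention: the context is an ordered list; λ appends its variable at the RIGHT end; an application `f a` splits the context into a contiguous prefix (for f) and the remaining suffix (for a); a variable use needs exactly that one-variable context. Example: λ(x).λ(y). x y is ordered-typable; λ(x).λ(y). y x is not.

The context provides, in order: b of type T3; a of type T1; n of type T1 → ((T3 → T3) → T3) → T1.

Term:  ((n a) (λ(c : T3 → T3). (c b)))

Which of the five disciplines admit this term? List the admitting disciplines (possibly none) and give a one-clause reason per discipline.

admitted by: linear, affine, relevant, unrestricted
usage: b: 1, a: 1, n: 1, c (λ-bound): 1
uses in reading order: n, a, c, b
typing: well-typed at T1
ordered ✗ (use order n, a, c, b needs exchange)
linear ✓ (each of b, a, n, c used exactly once)
affine ✓ (b, a, n, c: no repeats, contraction unneeded)
relevant ✓ (at least one use each (b, a, n, c))
unrestricted ✓ (type-checks (T1) and nothing is barred)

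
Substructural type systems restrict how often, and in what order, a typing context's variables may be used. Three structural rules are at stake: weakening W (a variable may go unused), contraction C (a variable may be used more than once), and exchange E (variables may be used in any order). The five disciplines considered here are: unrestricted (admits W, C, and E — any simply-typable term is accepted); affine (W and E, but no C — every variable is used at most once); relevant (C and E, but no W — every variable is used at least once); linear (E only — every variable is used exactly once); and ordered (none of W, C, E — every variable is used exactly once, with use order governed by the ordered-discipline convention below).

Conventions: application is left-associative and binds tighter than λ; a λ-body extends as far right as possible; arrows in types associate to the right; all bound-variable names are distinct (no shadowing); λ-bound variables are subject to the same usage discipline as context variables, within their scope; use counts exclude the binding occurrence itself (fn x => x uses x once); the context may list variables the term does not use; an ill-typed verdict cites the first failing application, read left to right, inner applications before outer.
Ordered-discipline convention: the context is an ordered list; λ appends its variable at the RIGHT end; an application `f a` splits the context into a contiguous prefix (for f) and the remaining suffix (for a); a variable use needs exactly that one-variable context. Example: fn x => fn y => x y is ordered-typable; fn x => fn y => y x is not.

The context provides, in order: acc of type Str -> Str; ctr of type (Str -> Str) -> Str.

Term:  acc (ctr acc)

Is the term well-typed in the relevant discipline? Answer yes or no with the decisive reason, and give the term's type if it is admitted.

yes — acc, ctr: all used, weakening unneeded; term : Str
use counts: acc ×2; ctr ×1
left-to-right use order: acc, ctr, acc
typing: well-typed at Str
per-discipline verdicts: ordered ✗; linear ✗; affine ✗; relevant ✓; unrestricted ✓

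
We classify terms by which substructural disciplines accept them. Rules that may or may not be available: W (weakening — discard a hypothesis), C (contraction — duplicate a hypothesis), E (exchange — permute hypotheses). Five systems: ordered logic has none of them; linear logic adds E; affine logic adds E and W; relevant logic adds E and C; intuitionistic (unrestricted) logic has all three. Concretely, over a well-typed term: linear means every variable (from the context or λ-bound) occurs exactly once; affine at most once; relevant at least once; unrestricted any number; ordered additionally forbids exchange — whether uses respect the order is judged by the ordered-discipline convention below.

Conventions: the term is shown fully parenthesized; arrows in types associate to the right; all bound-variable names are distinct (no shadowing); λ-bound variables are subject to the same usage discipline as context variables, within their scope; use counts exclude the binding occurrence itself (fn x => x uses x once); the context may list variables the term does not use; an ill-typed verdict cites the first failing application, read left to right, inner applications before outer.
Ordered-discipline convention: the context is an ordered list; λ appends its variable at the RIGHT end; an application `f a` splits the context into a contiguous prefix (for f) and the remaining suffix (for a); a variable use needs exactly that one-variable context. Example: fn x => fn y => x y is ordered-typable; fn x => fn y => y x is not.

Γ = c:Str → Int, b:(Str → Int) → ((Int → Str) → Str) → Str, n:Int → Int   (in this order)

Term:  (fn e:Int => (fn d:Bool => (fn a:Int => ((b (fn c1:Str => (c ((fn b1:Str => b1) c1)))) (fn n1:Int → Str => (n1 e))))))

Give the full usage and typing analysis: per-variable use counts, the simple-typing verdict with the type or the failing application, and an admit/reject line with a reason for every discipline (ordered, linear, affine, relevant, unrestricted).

use counts: c: 1×; b: 1×; n: 0×; e (λ-bound): 1×; d (λ-bound): 0×; a (λ-bound): 0×; c1 (λ-bound): 1×; b1 (λ-bound): 1×; n1 (λ-bound): 1×
left-to-right use order: b, c, b1, c1, n1, e
typing: ✓ — Int → Bool → Int → Str
ordered: ✗, n, d, a never used (weakening)
linear: ✗, n, d, a never used (weakening)
affine: ✓, at most one use each (c, b, n, e, d, a, c1, b1, n1)
relevant: ✗, n, d, a never used (weakening)
unrestricted: ✓, simply typable at Int → Bool → Int → Str; W, C, E all held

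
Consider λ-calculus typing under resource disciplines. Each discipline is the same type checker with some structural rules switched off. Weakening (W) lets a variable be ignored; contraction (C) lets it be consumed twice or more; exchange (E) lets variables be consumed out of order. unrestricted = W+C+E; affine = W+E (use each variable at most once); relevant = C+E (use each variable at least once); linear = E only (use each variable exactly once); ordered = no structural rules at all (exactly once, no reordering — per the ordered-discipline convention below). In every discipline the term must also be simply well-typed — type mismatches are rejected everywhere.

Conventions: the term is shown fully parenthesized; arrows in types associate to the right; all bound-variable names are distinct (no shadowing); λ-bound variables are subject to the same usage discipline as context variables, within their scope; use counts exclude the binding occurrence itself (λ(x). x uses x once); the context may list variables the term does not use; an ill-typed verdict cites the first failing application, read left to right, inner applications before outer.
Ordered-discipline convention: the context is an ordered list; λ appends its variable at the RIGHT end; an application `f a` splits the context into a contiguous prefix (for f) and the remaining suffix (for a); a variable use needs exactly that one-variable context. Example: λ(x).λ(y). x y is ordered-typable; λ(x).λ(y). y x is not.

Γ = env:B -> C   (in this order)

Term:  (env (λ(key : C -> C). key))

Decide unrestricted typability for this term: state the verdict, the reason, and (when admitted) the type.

no — fails simple typing
variable uses: env=1; key (λ-bound)=1
order of uses: env, key
typing: ill-typed: argument of type (C -> C) -> C -> C where B is required
all disciplines: ordered ✗; linear ✗; affine ✗; relevant ✗; unrestricted ✗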